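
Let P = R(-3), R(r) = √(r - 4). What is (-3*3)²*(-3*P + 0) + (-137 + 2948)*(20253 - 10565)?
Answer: 27232968 - 243*I*√7 ≈ 2.7233e+7 - 642.92*I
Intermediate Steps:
R(r) = √(-4 + r)
P = I*√7 (P = √(-4 - 3) = √(-7) = I*√7 ≈ 2.6458*I)
(-3*3)²*(-3*P + 0) + (-137 + 2948)*(20253 - 10565) = (-3*3)²*(-3*I*√7 + 0) + (-137 + 2948)*(20253 - 10565) = (-9)²*(-3*I*√7 + 0) + 2811*9688 = 81*(-3*I*√7) + 27232968 = -243*I*√7 + 27232968 = 27232968 - 243*I*√7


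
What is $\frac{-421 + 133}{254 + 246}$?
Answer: $- \frac{72}{125} \approx -0.576$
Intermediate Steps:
$\frac{-421 + 133}{254 + 246} = - \frac{288}{500} = \left(-288\right) \frac{1}{500} = - \frac{72}{125}$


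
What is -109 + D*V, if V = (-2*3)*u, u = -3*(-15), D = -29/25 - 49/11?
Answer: 77381/55 ≈ 1406.9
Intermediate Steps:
D = -1544/275 (D = -29*1/25 - 49*1/11 = -29/25 - 49/11 = -1544/275 ≈ -5.6145)
u = 45
V = -270 (V = -2*3*45 = -6*45 = -270)
-109 + D*V = -109 - 1544/275*(-270) = -109 + 83376/55 = 77381/55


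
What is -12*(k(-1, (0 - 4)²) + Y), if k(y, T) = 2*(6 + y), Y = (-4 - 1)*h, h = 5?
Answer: 180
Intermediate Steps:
Y = -25 (Y = (-4 - 1)*5 = -5*5 = -25)
k(y, T) = 12 + 2*y
-12*(k(-1, (0 - 4)²) + Y) = -12*((12 + 2*(-1)) - 25) = -12*((12 - 2) - 25) = -12*(10 - 25) = -12*(-15) = 180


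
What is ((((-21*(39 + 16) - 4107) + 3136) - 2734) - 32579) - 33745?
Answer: -71184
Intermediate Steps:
((((-21*(39 + 16) - 4107) + 3136) - 2734) - 32579) - 33745 = ((((-21*55 - 4107) + 3136) - 2734) - 32579) - 33745 = ((((-1155 - 4107) + 3136) - 2734) - 32579) - 33745 = (((-5262 + 3136) - 2734) - 32579) - 33745 = ((-2126 - 2734) - 32579) - 33745 = (-4860 - 32579) - 33745 = -37439 - 33745 = -71184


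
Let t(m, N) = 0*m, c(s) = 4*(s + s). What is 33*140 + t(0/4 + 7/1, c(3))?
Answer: 4620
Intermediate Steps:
c(s) = 8*s (c(s) = 4*(2*s) = 8*s)
t(m, N) = 0
33*140 + t(0/4 + 7/1, c(3)) = 33*140 + 0 = 4620 + 0 = 4620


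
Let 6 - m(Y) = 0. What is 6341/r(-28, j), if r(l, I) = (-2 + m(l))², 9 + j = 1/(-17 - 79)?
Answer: 6341/16 ≈ 396.31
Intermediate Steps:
j = -865/96 (j = -9 + 1/(-17 - 79) = -9 + 1/(-96) = -9 - 1/96 = -865/96 ≈ -9.0104)
m(Y) = 6 (m(Y) = 6 - 1*0 = 6 + 0 = 6)
r(l, I) = 16 (r(l, I) = (-2 + 6)² = 4² = 16)
6341/r(-28, j) = 6341/16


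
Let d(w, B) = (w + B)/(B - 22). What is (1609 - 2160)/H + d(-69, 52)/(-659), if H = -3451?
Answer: 377653/2352630 ≈ 0.16052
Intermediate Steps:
d(w, B) = (B + w)/(-22 + B)
(1609 - 2160)/H + d(-69, 52)/(-659) = (1609 - 2160)/(-3451) + ((52 - 69)/(-22 + 52))/(-659) = -551*(-1/3451) + (-17/30)*(-1/659) = 19/119 + ((1/30)*(-17))*(-1/659) = 19/119 - 17/30*(-1/659) = 19/119 + 17/19770 = 377653/2352630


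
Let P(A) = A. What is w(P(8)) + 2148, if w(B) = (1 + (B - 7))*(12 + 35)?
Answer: 2242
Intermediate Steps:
w(B) = -282 + 47*B (w(B) = (1 + (-7 + B))*47 = (-6 + B)*47 = -282 + 47*B)
w(P(8)) + 2148 = (-282 + 47*8) + 2148 = (-282 + 376) + 2148 = 94 + 2148 = 2242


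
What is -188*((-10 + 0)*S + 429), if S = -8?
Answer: -95692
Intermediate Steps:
-188*((-10 + 0)*S + 429) = -188*((-10 + 0)*(-8) + 429) = -188*(-10*(-8) + 429) = -188*(80 + 429) = -188*509 = -95692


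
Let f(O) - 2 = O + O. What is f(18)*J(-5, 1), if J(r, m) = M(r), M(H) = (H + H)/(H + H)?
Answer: 38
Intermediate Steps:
f(O) = 2 + 2*O (f(O) = 2 + (O + O) = 2 + 2*O)
M(H) = 1 (M(H) = (2*H)/((2*H)) = (2*H)*(1/(2*H)) = 1)
J(r, m) = 1
f(18)*J(-5, 1) = (2 + 2*18)*1 = (2 + 36)*1 = 38*1 = 38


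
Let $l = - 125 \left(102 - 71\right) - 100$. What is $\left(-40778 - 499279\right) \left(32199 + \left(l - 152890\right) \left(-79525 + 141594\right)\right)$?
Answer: $5258222578464702$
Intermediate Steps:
$l = -3975$ ($l = - 125 \left(102 - 71\right) - 100 = \left(-125\right) 31 - 100 = -3875 - 100 = -3975$)
$\left(-40778 - 499279\right) \left(32199 + \left(l - 152890\right) \left(-79525 + 141594\right)\right) = \left(-40778 - 499279\right) \left(32199 + \left(-3975 - 152890\right) \left(-79525 + 141594\right)\right) = - 540057 \left(32199 - 9736453685\right) = \left(-540057\right) \left(-9736421486\right) = 5258222578464702$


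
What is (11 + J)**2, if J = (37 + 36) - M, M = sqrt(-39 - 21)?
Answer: 6996 - 336*I*sqrt(15) ≈ 6996.0 - 1301.3*I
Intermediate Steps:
M = 2*I*sqrt(15) (M = sqrt(-60) = 2*I*sqrt(15) ≈ 7.746*I)
J = 73 - 2*I*sqrt(15) (J = (37 + 36) - 2*I*sqrt(15) = 73 - 2*I*sqrt(15) ≈ 73.0 - 7.746*I)
(11 + J)**2 = (11 + (73 - 2*I*sqrt(15)))**2 = (84 - 2*I*sqrt(15))**2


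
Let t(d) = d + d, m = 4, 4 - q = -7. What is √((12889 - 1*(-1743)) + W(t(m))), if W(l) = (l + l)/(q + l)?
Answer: 2*√1320614/19 ≈ 120.97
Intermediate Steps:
q = 11 (q = 4 - 1*(-7) = 4 + 7 = 11)
t(d) = 2*d
W(l) = 2*l/(11 + l) (W(l) = (l + l)/(11 + l) = (2*l)/(11 + l) = 2*l/(11 + l))
√((12889 - 1*(-1743)) + W(t(m))) = √((12889 - 1*(-1743)) + 2*(2*4)/(11 + 2*4)) = √((12889 + 1743) + 2*8/(11 + 8)) = √(14632 + 2*8/19) = √(14632 + 2*8*(1/19)) = √(14632 + 16/19) = √(278024/19) = 2*√1320614/19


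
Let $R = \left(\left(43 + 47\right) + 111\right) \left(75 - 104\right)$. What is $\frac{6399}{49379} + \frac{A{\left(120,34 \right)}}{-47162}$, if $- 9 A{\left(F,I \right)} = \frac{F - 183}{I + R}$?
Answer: $\frac{1748871297863}{13495467846410} \approx 0.12959$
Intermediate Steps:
$R = -5829$ ($R = \left(90 + 111\right) \left(-29\right) = 201 \left(-29\right) = -5829$)
$A{\left(F,I \right)} = - \frac{-183 + F}{9 \left(-5829 + I\right)}$ ($A{\left(F,I \right)} = - \frac{\left(F - 183\right) \frac{1}{I - 5829}}{9} = - \frac{\left(-183 + F\right) \frac{1}{-5829 + I}}{9} = - \frac{\frac{1}{-5829 + I} \left(-183 + F\right)}{9} = - \frac{-183 + F}{9 \left(-5829 + I\right)}$)
$\frac{6399}{49379} + \frac{A{\left(120,34 \right)}}{-47162} = \frac{6399}{49379} + \frac{\frac{1}{9} \frac{1}{-5829 + 34} \left(183 - 120\right)}{-47162} = 6399 \cdot \frac{1}{49379} + \frac{183 - 120}{9 \left(-5795\right)} \left(- \frac{1}{47162}\right) = \frac{6399}{49379} + \frac{1}{9} \left(- \frac{1}{5795}\right) 63 \left(- \frac{1}{47162}\right) = \frac{6399}{49379} - - \frac{7}{273303790} = \frac{6399}{49379} + \frac{7}{273303790} = \frac{1748871297863}{13495467846410}$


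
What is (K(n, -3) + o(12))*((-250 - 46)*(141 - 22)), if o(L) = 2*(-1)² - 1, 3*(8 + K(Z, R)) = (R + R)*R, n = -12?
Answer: 35224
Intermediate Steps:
K(Z, R) = -8 + 2*R²/3 (K(Z, R) = -8 + ((R + R)*R)/3 = -8 + ((2*R)*R)/3 = -8 + (2*R²)/3 = -8 + 2*R²/3)
o(L) = 1 (o(L) = 2*1 - 1 = 2 - 1 = 1)
(K(n, -3) + o(12))*((-250 - 46)*(141 - 22)) = ((-8 + (⅔)*(-3)²) + 1)*((-250 - 46)*(141 - 22)) = ((-8 + (⅔)*9) + 1)*(-296*119) = ((-8 + 6) + 1)*(-35224) = (-2 + 1)*(-35224) = -1*(-35224) = 35224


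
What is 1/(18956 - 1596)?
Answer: 1/17360 ≈ 5.7604e-5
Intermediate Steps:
1/(18956 - 1596) = 1/17360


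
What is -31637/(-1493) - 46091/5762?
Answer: 113478531/8602666 ≈ 13.191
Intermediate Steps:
-31637/(-1493) - 46091/5762 = -31637*(-1/1493) - 46091*1/5762 = 31637/1493 - 46091/5762 = 113478531/8602666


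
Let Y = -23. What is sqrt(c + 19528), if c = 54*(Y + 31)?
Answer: 2*sqrt(4990) ≈ 141.28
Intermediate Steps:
c = 432 (c = 54*(-23 + 31) = 54*8 = 432)
sqrt(c + 19528) = sqrt(432 + 19528) = sqrt(19960) = 2*sqrt(4990)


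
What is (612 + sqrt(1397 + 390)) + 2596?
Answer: 3208 + sqrt(1787) ≈ 3250.3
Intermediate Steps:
(612 + sqrt(1397 + 390)) + 2596 = (612 + sqrt(1787)) + 2596 = 3208 + sqrt(1787)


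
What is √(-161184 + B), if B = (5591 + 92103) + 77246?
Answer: 2*√3439 ≈ 117.29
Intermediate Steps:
B = 174940 (B = 97694 + 77246 = 174940)
√(-161184 + B) = √(-161184 + 174940) = √13756 = 2*√3439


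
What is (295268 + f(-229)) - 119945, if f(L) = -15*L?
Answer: 178758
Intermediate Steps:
(295268 + f(-229)) - 119945 = (295268 - 15*(-229)) - 119945 = (295268 + 3435) - 119945 = 298703 - 119945 = 178758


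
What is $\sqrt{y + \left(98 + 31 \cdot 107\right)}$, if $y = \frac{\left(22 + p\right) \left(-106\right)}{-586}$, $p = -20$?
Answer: $\frac{3 \sqrt{32578377}}{293} \approx 58.441$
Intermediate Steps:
$y = \frac{106}{293}$ ($y = \frac{\left(22 - 20\right) \left(-106\right)}{-586} = 2 \left(-106\right) \left(- \frac{1}{586}\right) = \left(-212\right) \left(- \frac{1}{586}\right) = \frac{106}{293} \approx 0.36177$)
$\sqrt{y + \left(98 + 31 \cdot 107\right)} = \sqrt{\frac{106}{293} + \left(98 + 31 \cdot 107\right)} = \sqrt{\frac{106}{293} + \left(98 + 3317\right)} = \sqrt{\frac{106}{293} + 3415} = \sqrt{\frac{1000701}{293}} = \frac{3 \sqrt{32578377}}{293}$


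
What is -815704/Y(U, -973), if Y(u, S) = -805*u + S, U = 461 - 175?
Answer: 815704/231203 ≈ 3.5281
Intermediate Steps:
U = 286
Y(u, S) = S - 805*u
-815704/Y(U, -973) = -815704/(-973 - 805*286) = -815704/(-973 - 230230) = -815704/(-231203) = -815704*(-1/231203) = 815704/231203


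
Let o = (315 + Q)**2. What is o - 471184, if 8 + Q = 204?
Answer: -210063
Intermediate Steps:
Q = 196 (Q = -8 + 204 = 196)
o = 261121 (o = (315 + 196)**2 = 511**2 = 261121)
o - 471184 = 261121 - 471184 = -210063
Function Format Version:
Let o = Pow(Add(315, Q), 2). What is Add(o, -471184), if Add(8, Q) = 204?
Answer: -210063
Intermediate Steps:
Q = 196 (Q = Add(-8, 204) = 196)
o = 261121 (o = Pow(Add(315, 196), 2) = Pow(511, 2) = 261121)
Add(o, -471184) = Add(261121, -471184) = -210063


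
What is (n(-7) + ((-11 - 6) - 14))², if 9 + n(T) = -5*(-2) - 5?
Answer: 1225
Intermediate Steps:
n(T) = -4 (n(T) = -9 + (-5*(-2) - 5) = -9 + (10 - 5) = -9 + 5 = -4)
(n(-7) + ((-11 - 6) - 14))² = (-4 + ((-11 - 6) - 14))² = (-4 + (-17 - 14))² = (-4 - 31)² = (-35)² = 1225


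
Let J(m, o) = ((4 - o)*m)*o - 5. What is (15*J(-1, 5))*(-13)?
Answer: 0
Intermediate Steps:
J(m, o) = -5 + m*o*(4 - o) (J(m, o) = (m*(4 - o))*o - 5 = m*o*(4 - o) - 5 = -5 + m*o*(4 - o))
(15*J(-1, 5))*(-13) = (15*(-5 - 1*(-1)*5**2 + 4*(-1)*5))*(-13) = (15*(-5 - 1*(-1)*25 - 20))*(-13) = (15*(-5 + 25 - 20))*(-13) = (15*0)*(-13) = 0*(-13) = 0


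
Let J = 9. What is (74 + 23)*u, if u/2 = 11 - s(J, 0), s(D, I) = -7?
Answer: 3492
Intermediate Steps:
u = 36 (u = 2*(11 - 1*(-7)) = 2*(11 + 7) = 2*18 = 36)
(74 + 23)*u = (74 + 23)*36 = 97*36 = 3492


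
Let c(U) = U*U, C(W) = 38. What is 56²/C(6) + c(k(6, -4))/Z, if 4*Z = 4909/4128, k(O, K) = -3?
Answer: 10520864/93271 ≈ 112.80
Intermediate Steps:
c(U) = U²
Z = 4909/16512 (Z = (4909/4128)/4 = (4909*(1/4128))/4 = (¼)*(4909/4128) = 4909/16512 ≈ 0.29730)
56²/C(6) + c(k(6, -4))/Z = 56²/38 + (-3)²/(4909/16512) = 3136*(1/38) + 9*(16512/4909) = 1568/19 + 148608/4909 = 10520864/93271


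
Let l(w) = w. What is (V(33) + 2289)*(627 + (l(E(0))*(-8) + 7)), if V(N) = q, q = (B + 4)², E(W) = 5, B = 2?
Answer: 1381050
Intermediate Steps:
q = 36 (q = (2 + 4)² = 6² = 36)
V(N) = 36
(V(33) + 2289)*(627 + (l(E(0))*(-8) + 7)) = (36 + 2289)*(627 + (5*(-8) + 7)) = 2325*(627 + (-40 + 7)) = 2325*(627 - 33) = 2325*594 = 1381050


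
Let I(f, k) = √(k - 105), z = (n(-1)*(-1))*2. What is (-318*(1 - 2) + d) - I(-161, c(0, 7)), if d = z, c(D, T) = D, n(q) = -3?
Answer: 324 - I*√105 ≈ 324.0 - 10.247*I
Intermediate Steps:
z = 6 (z = -3*(-1)*2 = 3*2 = 6)
I(f, k) = √(-105 + k)
d = 6
(-318*(1 - 2) + d) - I(-161, c(0, 7)) = (-318*(1 - 2) + 6) - √(-105 + 0) = (-318*(-1) + 6) - √(-105) = (-106*(-3) + 6) - I*√105 = (318 + 6) - I*√105 = 324 - I*√105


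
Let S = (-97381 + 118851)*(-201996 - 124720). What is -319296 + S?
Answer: -7014911816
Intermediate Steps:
S = -7014592520 (S = 21470*(-326716) = -7014592520)
-319296 + S = -319296 - 7014592520 = -7014911816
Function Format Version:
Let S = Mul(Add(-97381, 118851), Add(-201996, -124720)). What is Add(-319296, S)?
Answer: -7014911816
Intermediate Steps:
S = -7014592520 (S = Mul(21470, -326716) = -7014592520)
Add(-319296, S) = Add(-319296, -7014592520) = -7014911816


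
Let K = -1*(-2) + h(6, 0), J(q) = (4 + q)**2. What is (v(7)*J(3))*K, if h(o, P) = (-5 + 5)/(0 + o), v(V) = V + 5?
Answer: 1176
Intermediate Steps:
v(V) = 5 + V
h(o, P) = 0 (h(o, P) = 0/o = 0)
K = 2 (K = -1*(-2) + 0 = 2 + 0 = 2)
(v(7)*J(3))*K = ((5 + 7)*(4 + 3)**2)*2 = (12*7**2)*2 = (12*49)*2 = 588*2 = 1176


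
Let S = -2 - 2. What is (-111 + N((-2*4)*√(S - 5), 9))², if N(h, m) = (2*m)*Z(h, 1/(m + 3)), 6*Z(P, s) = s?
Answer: 196249/16 ≈ 12266.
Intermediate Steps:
Z(P, s) = s/6
S = -4
N(h, m) = m/(3*(3 + m)) (N(h, m) = (2*m)*(1/(6*(m + 3))) = (2*m)*(1/(6*(3 + m))) = m/(3*(3 + m)))
(-111 + N((-2*4)*√(S - 5), 9))² = (-111 + (⅓)*9/(3 + 9))² = (-111 + (⅓)*9/12)² = (-111 + (⅓)*9*(1/12))² = (-111 + ¼)² = (-443/4)² = 196249/16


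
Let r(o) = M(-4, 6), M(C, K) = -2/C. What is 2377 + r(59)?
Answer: 4755/2 ≈ 2377.5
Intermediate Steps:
r(o) = ½ (r(o) = -2/(-4) = -2*(-¼) = ½)
2377 + r(59) = 2377 + ½ = 4755/2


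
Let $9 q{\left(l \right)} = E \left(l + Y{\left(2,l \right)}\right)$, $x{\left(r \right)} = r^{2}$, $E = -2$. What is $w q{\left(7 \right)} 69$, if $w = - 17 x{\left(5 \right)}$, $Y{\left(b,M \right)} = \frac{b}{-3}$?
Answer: $\frac{371450}{9} \approx 41272.0$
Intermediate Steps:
$Y{\left(b,M \right)} = - \frac{b}{3}$ ($Y{\left(b,M \right)} = b \left(- \frac{1}{3}\right) = - \frac{b}{3}$)
$q{\left(l \right)} = \frac{4}{27} - \frac{2 l}{9}$ ($q{\left(l \right)} = \frac{\left(-2\right) \left(l - \frac{2}{3}\right)}{9} = \frac{\left(-2\right) \left(- \frac{2}{3} + l\right)}{9} = \frac{\frac{4}{3} - 2 l}{9} = \frac{4}{27} - \frac{2 l}{9}$)
$w = -425$ ($w = - 17 \cdot 5^{2} = \left(-17\right) 25 = -425$)
$w q{\left(7 \right)} 69 = - 425 \left(\frac{4}{27} - \frac{14}{9}\right) 69 = \left(-425\right) \left(- \frac{38}{27}\right) 69 = \frac{16150}{27} \cdot 69 = \frac{371450}{9}$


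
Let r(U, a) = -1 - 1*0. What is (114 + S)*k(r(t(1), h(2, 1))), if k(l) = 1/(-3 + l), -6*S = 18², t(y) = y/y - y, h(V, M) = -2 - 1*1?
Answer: -15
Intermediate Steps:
h(V, M) = -3 (h(V, M) = -2 - 1 = -3)
t(y) = 1 - y
r(U, a) = -1 (r(U, a) = -1 + 0 = -1)
S = -54 (S = -⅙*18² = -⅙*324 = -54)
(114 + S)*k(r(t(1), h(2, 1))) = (114 - 54)/(-3 - 1) = 60/(-4) = 60*(-¼) = -15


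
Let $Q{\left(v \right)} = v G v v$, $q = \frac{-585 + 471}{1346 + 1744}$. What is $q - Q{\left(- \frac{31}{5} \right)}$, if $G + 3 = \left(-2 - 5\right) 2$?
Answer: $- \frac{52164516}{12875} \approx -4051.6$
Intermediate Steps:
$G = -17$ ($G = -3 + \left(-2 - 5\right) 2 = -3 - 14 = -17$)
$q = - \frac{19}{515}$ ($q = - \frac{114}{3090} = \left(-114\right) \frac{1}{3090} = - \frac{19}{515} \approx -0.036893$)
$Q{\left(v \right)} = - 17 v^{3}$ ($Q{\left(v \right)} = v \left(-17\right) v v = - 17 v v v = - 17 v^{2} v = - 17 v^{3}$)
$q - Q{\left(- \frac{31}{5} \right)} = - \frac{19}{515} - - 17 \left(- \frac{31}{5}\right)^{3} = - \frac{19}{515} - \left(-17\right) \left(- \frac{29791}{125}\right) = - \frac{19}{515} - \frac{506447}{125} = - \frac{52164516}{12875}$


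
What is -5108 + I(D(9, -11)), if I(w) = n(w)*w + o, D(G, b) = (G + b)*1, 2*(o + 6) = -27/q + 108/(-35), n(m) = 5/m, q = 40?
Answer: -2862093/560 ≈ -5110.9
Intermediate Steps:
o = -4413/560 (o = -6 + (-27/40 + 108/(-35))/2 = -6 + (-27*1/40 + 108*(-1/35))/2 = -6 + (-27/40 - 108/35)/2 = -6 + (½)*(-1053/280) = -6 - 1053/560 = -4413/560 ≈ -7.8804)
D(G, b) = G + b
I(w) = -1613/560 (I(w) = (5/w)*w - 4413/560 = 5 - 4413/560 = -1613/560)
-5108 + I(D(9, -11)) = -5108 - 1613/560 = -2862093/560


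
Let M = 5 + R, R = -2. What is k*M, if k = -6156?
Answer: -18468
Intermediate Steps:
M = 3 (M = 5 - 2 = 3)
k*M = -6156*3 = -18468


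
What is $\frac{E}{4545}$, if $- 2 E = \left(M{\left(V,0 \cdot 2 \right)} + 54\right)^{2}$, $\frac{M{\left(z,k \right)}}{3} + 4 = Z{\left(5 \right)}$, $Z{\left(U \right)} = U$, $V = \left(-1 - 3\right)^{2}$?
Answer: $- \frac{361}{1010} \approx -0.35743$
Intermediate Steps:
$V = 16$ ($V = \left(-4\right)^{2} = 16$)
$M{\left(z,k \right)} = 3$ ($M{\left(z,k \right)} = -12 + 3 \cdot 5 = -12 + 15 = 3$)
$E = - \frac{3249}{2}$ ($E = - \frac{\left(3 + 54\right)^{2}}{2} = - \frac{57^{2}}{2} = \left(- \frac{1}{2}\right) 3249 = - \frac{3249}{2} \approx -1624.5$)
$\frac{E}{4545} = - \frac{3249}{2 \cdot 4545} = \left(- \frac{3249}{2}\right) \frac{1}{4545} = - \frac{361}{1010}$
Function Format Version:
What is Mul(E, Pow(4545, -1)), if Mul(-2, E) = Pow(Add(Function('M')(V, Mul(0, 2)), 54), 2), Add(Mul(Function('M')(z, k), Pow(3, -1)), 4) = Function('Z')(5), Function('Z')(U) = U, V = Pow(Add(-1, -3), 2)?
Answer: Rational(-361, 1010) ≈ -0.35743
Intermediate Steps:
V = 16 (V = Pow(-4, 2) = 16)
Function('M')(z, k) = 3 (Function('M')(z, k) = Add(-12, Mul(3, 5)) = Add(-12, 15) = 3)
E = Rational(-3249, 2) (E = Mul(Rational(-1, 2), Pow(Add(3, 54), 2)) = Mul(Rational(-1, 2), Pow(57, 2)) = Mul(Rational(-1, 2), 3249) = Rational(-3249, 2) ≈ -1624.5)
Mul(E, Pow(4545, -1)) = Mul(Rational(-3249, 2), Pow(4545, -1)) = Mul(Rational(-3249, 2), Rational(1, 4545)) = Rational(-361, 1010)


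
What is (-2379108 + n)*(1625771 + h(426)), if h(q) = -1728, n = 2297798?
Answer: -132050936330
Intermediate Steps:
(-2379108 + n)*(1625771 + h(426)) = (-2379108 + 2297798)*(1625771 - 1728) = -81310*1624043 = -132050936330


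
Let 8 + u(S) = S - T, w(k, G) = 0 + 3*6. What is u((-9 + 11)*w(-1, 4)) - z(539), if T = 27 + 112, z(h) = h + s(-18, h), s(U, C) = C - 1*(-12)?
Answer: -1201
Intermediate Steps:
s(U, C) = 12 + C (s(U, C) = C + 12 = 12 + C)
z(h) = 12 + 2*h (z(h) = h + (12 + h) = 12 + 2*h)
T = 139
w(k, G) = 18 (w(k, G) = 0 + 18 = 18)
u(S) = -147 + S (u(S) = -8 + (S - 1*139) = -8 + (S - 139) = -8 + (-139 + S) = -147 + S)
u((-9 + 11)*w(-1, 4)) - z(539) = (-147 + (-9 + 11)*18) - (12 + 2*539) = (-147 + 2*18) - (12 + 1078) = (-147 + 36) - 1*1090 = -111 - 1090 = -1201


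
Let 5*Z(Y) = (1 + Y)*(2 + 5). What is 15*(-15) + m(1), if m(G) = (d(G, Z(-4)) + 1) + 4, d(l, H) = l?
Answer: -219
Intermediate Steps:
Z(Y) = 7/5 + 7*Y/5 (Z(Y) = ((1 + Y)*(2 + 5))/5 = ((1 + Y)*7)/5 = (7 + 7*Y)/5 = 7/5 + 7*Y/5)
m(G) = 5 + G (m(G) = (G + 1) + 4 = (1 + G) + 4 = 5 + G)
15*(-15) + m(1) = 15*(-15) + (5 + 1) = -225 + 6 = -219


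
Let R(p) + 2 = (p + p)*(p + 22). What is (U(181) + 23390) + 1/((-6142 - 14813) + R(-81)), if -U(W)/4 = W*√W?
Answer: 266622609/11399 - 724*√181 ≈ 13650.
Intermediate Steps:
R(p) = -2 + 2*p*(22 + p) (R(p) = -2 + (p + p)*(p + 22) = -2 + (2*p)*(22 + p) = -2 + 2*p*(22 + p))
U(W) = -4*W^(3/2) (U(W) = -4*W*√W = -4*W^(3/2))
(U(181) + 23390) + 1/((-6142 - 14813) + R(-81)) = (-724*√181 + 23390) + 1/((-6142 - 14813) + (-2 + 2*(-81)² + 44*(-81))) = (-724*√181 + 23390) + 1/(-20955 + (-2 + 2*6561 - 3564)) = (-724*√181 + 23390) + 1/(-20955 + (-2 + 13122 - 3564)) = (23390 - 724*√181) + 1/(-20955 + 9556) = (23390 - 724*√181) + 1/(-11399) = (23390 - 724*√181) - 1/11399 = 266622609/11399 - 724*√181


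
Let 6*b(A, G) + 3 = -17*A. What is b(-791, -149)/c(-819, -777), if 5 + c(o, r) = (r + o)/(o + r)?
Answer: -3361/6 ≈ -560.17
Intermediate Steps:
b(A, G) = -½ - 17*A/6 (b(A, G) = -½ + (-17*A)/6 = -½ - 17*A/6)
c(o, r) = -4 (c(o, r) = -5 + (r + o)/(o + r) = -5 + (o + r)/(o + r) = -5 + 1 = -4)
b(-791, -149)/c(-819, -777) = (-½ - 17/6*(-791))/(-4) = (-½ + 13447/6)*(-¼) = (6722/3)*(-¼) = -3361/6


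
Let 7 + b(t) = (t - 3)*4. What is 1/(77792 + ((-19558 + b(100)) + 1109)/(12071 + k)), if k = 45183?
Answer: 28627/2226942550 ≈ 1.2855e-5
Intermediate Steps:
b(t) = -19 + 4*t (b(t) = -7 + (t - 3)*4 = -7 + (-3 + t)*4 = -7 + (-12 + 4*t) = -19 + 4*t)
1/(77792 + ((-19558 + b(100)) + 1109)/(12071 + k)) = 1/(77792 + ((-19558 + (-19 + 4*100)) + 1109)/(12071 + 45183)) = 1/(77792 + ((-19558 + (-19 + 400)) + 1109)/57254) = 1/(77792 + ((-19558 + 381) + 1109)*(1/57254)) = 1/(77792 + (-19177 + 1109)*(1/57254)) = 1/(77792 - 18068*1/57254) = 1/(77792 - 9034/28627) = 1/(2226942550/28627) = 28627/2226942550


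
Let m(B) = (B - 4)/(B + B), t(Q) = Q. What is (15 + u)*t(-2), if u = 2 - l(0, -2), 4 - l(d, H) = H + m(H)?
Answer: -25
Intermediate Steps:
m(B) = (-4 + B)/(2*B) (m(B) = (-4 + B)/((2*B)) = (-4 + B)*(1/(2*B)) = (-4 + B)/(2*B))
l(d, H) = 4 - H - (-4 + H)/(2*H) (l(d, H) = 4 - (H + (-4 + H)/(2*H)) = 4 + (-H - (-4 + H)/(2*H)) = 4 - H - (-4 + H)/(2*H))
u = -5/2 (u = 2 - (7/2 - 1*(-2) + 2/(-2)) = 2 - (7/2 + 2 + 2*(-½)) = 2 - (7/2 + 2 - 1) = 2 - 1*9/2 = 2 - 9/2 = -5/2 ≈ -2.5000)
(15 + u)*t(-2) = (15 - 5/2)*(-2) = (25/2)*(-2) = -25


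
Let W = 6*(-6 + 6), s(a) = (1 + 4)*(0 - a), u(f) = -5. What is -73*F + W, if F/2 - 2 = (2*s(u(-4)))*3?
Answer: -22192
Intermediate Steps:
s(a) = -5*a (s(a) = 5*(-a) = -5*a)
F = 304 (F = 4 + 2*((2*(-5*(-5)))*3) = 4 + 2*((2*25)*3) = 4 + 2*(50*3) = 4 + 2*150 = 4 + 300 = 304)
W = 0 (W = 6*0 = 0)
-73*F + W = -73*304 + 0 = -22192 + 0 = -22192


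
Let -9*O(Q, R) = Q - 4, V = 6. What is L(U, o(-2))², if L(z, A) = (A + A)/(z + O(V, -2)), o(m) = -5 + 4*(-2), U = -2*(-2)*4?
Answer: 13689/5041 ≈ 2.7155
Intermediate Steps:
U = 16 (U = 4*4 = 16)
o(m) = -13 (o(m) = -5 - 8 = -13)
O(Q, R) = 4/9 - Q/9 (O(Q, R) = -(Q - 4)/9 = -(-4 + Q)/9 = 4/9 - Q/9)
L(z, A) = 2*A/(-2/9 + z) (L(z, A) = (A + A)/(z + (4/9 - ⅑*6)) = (2*A)/(z + (4/9 - ⅔)) = (2*A)/(z - 2/9) = (2*A)/(-2/9 + z) = 2*A/(-2/9 + z))
L(U, o(-2))² = (18*(-13)/(-2 + 9*16))² = (18*(-13)/(-2 + 144))² = (18*(-13)/142)² = (18*(-13)*(1/142))² = (-117/71)² = 13689/5041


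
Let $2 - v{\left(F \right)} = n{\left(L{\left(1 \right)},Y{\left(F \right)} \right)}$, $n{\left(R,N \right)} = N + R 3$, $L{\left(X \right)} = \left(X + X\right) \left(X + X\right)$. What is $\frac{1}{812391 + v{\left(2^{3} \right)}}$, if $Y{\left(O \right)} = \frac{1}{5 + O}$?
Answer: $\frac{13}{10560952} \approx 1.231 \cdot 10^{-6}$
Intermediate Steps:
$L{\left(X \right)} = 4 X^{2}$ ($L{\left(X \right)} = 2 X 2 X = 4 X^{2}$)
$n{\left(R,N \right)} = N + 3 R$
$v{\left(F \right)} = -10 - \frac{1}{5 + F}$ ($v{\left(F \right)} = 2 - \left(\frac{1}{5 + F} + 3 \cdot 4 \cdot 1^{2}\right) = 2 - \left(\frac{1}{5 + F} + 3 \cdot 4 \cdot 1\right) = 2 - \left(\frac{1}{5 + F} + 3 \cdot 4\right) = 2 - \left(\frac{1}{5 + F} + 12\right) = 2 - \left(12 + \frac{1}{5 + F}\right) = -10 - \frac{1}{5 + F}$)
$\frac{1}{812391 + v{\left(2^{3} \right)}} = \frac{1}{812391 + \frac{-51 - 10 \cdot 2^{3}}{5 + 2^{3}}} = \frac{1}{812391 + \frac{-51 - 80}{5 + 8}} = \frac{1}{812391 + \frac{-51 - 80}{13}} = \frac{1}{812391 + \frac{1}{13} \left(-131\right)} = \frac{1}{812391 - \frac{131}{13}} = \frac{1}{\frac{10560952}{13}} = \frac{13}{10560952}$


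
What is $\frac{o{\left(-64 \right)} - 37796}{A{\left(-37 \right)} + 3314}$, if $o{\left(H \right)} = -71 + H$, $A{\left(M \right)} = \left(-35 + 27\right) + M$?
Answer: $- \frac{37931}{3269} \approx -11.603$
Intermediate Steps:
$A{\left(M \right)} = -8 + M$
$\frac{o{\left(-64 \right)} - 37796}{A{\left(-37 \right)} + 3314} = \frac{\left(-71 - 64\right) - 37796}{\left(-8 - 37\right) + 3314} = \frac{-135 - 37796}{-45 + 3314} = - \frac{37931}{3269}$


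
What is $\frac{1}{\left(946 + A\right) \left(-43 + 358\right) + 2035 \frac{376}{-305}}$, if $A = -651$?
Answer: $\frac{61}{5515393} \approx 1.106 \cdot 10^{-5}$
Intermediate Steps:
$\frac{1}{\left(946 + A\right) \left(-43 + 358\right) + 2035 \frac{376}{-305}} = \frac{1}{\left(946 - 651\right) \left(-43 + 358\right) + 2035 \frac{376}{-305}} = \frac{1}{295 \cdot 315 + 2035 \cdot 376 \left(- \frac{1}{305}\right)} = \frac{1}{92925 + 2035 \left(- \frac{376}{305}\right)} = \frac{1}{92925 - \frac{153032}{61}} = \frac{1}{\frac{5515393}{61}} = \frac{61}{5515393}$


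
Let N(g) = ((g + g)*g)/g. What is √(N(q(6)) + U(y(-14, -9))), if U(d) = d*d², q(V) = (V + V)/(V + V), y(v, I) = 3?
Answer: √29 ≈ 5.3852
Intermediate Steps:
q(V) = 1 (q(V) = (2*V)/((2*V)) = (2*V)*(1/(2*V)) = 1)
N(g) = 2*g (N(g) = ((2*g)*g)/g = (2*g²)/g = 2*g)
U(d) = d³
√(N(q(6)) + U(y(-14, -9))) = √(2*1 + 3³) = √(2 + 27) = √29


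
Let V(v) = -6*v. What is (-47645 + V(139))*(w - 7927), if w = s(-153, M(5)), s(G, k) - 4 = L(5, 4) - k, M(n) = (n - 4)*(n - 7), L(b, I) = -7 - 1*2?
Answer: 384438470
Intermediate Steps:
L(b, I) = -9 (L(b, I) = -7 - 2 = -9)
M(n) = (-7 + n)*(-4 + n) (M(n) = (-4 + n)*(-7 + n) = (-7 + n)*(-4 + n))
s(G, k) = -5 - k (s(G, k) = 4 + (-9 - k) = -5 - k)
w = -3 (w = -5 - (28 + 5**2 - 11*5) = -5 - (28 + 25 - 55) = -5 - 1*(-2) = -5 + 2 = -3)
(-47645 + V(139))*(w - 7927) = (-47645 - 6*139)*(-3 - 7927) = (-47645 - 834)*(-7930) = -48479*(-7930) = 384438470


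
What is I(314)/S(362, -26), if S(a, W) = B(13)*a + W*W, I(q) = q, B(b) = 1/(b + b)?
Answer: 4082/8969 ≈ 0.45512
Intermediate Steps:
B(b) = 1/(2*b)
S(a, W) = W² + a/26 (S(a, W) = ((½)/13)*a + W*W = ((½)*(1/13))*a + W² = a/26 + W² = W² + a/26)
I(314)/S(362, -26) = 314/((-26)² + (1/26)*362) = 314/(676 + 181/13) = 314/(8969/13) = 314*(13/8969) = 4082/8969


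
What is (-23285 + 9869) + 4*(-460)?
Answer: -15256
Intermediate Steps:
(-23285 + 9869) + 4*(-460) = -13416 - 1840 = -15256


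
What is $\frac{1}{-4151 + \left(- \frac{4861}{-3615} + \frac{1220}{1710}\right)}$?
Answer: $- \frac{206055}{854910218} \approx -0.00024103$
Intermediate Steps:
$\frac{1}{-4151 + \left(- \frac{4861}{-3615} + \frac{1220}{1710}\right)} = \frac{1}{-4151 + \left(\left(-4861\right) \left(- \frac{1}{3615}\right) + 1220 \cdot \frac{1}{1710}\right)} = \frac{1}{-4151 + \left(\frac{4861}{3615} + \frac{122}{171}\right)} = \frac{1}{-4151 + \frac{424087}{206055}} = \frac{1}{- \frac{854910218}{206055}} = - \frac{206055}{854910218}$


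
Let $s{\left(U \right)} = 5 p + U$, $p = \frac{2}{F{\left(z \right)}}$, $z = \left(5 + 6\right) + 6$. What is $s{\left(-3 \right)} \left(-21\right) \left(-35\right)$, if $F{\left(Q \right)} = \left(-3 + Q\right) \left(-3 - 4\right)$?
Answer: $-2280$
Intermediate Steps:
$z = 17$ ($z = 11 + 6 = 17$)
$F{\left(Q \right)} = 21 - 7 Q$ ($F{\left(Q \right)} = \left(-3 + Q\right) \left(-7\right) = 21 - 7 Q$)
$p = - \frac{1}{49}$ ($p = \frac{2}{21 - 119} = \frac{2}{-98} = 2 \left(- \frac{1}{98}\right) = - \frac{1}{49} \approx -0.020408$)
$s{\left(U \right)} = - \frac{5}{49} + U$ ($s{\left(U \right)} = 5 \left(- \frac{1}{49}\right) + U = - \frac{5}{49} + U$)
$s{\left(-3 \right)} \left(-21\right) \left(-35\right) = \left(- \frac{5}{49} - 3\right) \left(-21\right) \left(-35\right) = \left(- \frac{152}{49}\right) \left(-21\right) \left(-35\right) = \frac{456}{7} \left(-35\right) = -2280$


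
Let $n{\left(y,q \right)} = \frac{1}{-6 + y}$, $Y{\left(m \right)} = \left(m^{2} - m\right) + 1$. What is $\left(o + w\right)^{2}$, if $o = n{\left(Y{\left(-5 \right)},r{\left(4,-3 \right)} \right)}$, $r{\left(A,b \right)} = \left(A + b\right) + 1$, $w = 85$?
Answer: $\frac{4519876}{625} \approx 7231.8$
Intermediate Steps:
$r{\left(A,b \right)} = 1 + A + b$
$Y{\left(m \right)} = 1 + m^{2} - m$
$o = \frac{1}{25}$ ($o = \frac{1}{-6 + \left(1 + \left(-5\right)^{2} - -5\right)} = \frac{1}{-6 + \left(1 + 25 + 5\right)} = \frac{1}{-6 + 31} = \frac{1}{25} \approx 0.04$)
$\left(o + w\right)^{2} = \left(\frac{1}{25} + 85\right)^{2} = \left(\frac{2126}{25}\right)^{2} = \frac{4519876}{625}$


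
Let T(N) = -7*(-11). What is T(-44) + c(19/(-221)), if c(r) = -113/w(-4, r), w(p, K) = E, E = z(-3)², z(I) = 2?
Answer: 195/4 ≈ 48.750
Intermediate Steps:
E = 4 (E = 2² = 4)
w(p, K) = 4
c(r) = -113/4
T(N) = 77
T(-44) + c(19/(-221)) = 77 - 113/4 = 195/4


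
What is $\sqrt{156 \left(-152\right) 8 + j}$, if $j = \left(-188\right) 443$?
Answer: $2 i \sqrt{68245} \approx 522.47 i$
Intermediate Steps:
$j = -83284$
$\sqrt{156 \left(-152\right) 8 + j} = \sqrt{156 \left(-152\right) 8 - 83284} = \sqrt{\left(-23712\right) 8 - 83284} = \sqrt{-189696 - 83284} = \sqrt{-272980} = 2 i \sqrt{68245}$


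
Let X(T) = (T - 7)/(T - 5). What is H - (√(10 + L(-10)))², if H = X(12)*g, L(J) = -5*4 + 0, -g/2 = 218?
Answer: -2110/7 ≈ -301.43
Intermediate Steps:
g = -436 (g = -2*218 = -436)
X(T) = (-7 + T)/(-5 + T)
L(J) = -20 (L(J) = -20 + 0 = -20)
H = -2180/7 (H = ((-7 + 12)/(-5 + 12))*(-436) = (5/7)*(-436) = -2180/7 ≈ -311.43)
H - (√(10 + L(-10)))² = -2180/7 - (√(10 - 20))² = -2180/7 - (√(-10))² = -2180/7 - (I*√10)² = -2180/7 - 1*(-10) = -2180/7 + 10 = -2110/7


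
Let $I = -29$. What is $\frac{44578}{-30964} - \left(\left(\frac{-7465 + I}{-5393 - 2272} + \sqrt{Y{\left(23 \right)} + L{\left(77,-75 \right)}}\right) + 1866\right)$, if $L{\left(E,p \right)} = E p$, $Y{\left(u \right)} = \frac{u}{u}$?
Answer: $- \frac{73908070091}{39556510} - i \sqrt{5774} \approx -1868.4 - 75.987 i$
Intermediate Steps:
$Y{\left(u \right)} = 1$
$\frac{44578}{-30964} - \left(\left(\frac{-7465 + I}{-5393 - 2272} + \sqrt{Y{\left(23 \right)} + L{\left(77,-75 \right)}}\right) + 1866\right) = \frac{44578}{-30964} - \left(\left(\frac{-7465 - 29}{-5393 - 2272} + \sqrt{1 + 77 \left(-75\right)}\right) + 1866\right) = 44578 \left(- \frac{1}{30964}\right) - \left(\left(- \frac{7494}{-7665} + \sqrt{1 - 5775}\right) + 1866\right) = - \frac{22289}{15482} - \left(\left(\left(-7494\right) \left(- \frac{1}{7665}\right) + \sqrt{-5774}\right) + 1866\right) = - \frac{22289}{15482} - \left(\left(\frac{2498}{2555} + i \sqrt{5774}\right) + 1866\right) = - \frac{22289}{15482} - \left(\frac{4770128}{2555} + i \sqrt{5774}\right) = - \frac{73908070091}{39556510} - i \sqrt{5774}$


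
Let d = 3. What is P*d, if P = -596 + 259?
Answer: -1011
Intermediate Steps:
P = -337
P*d = -337*3 = -1011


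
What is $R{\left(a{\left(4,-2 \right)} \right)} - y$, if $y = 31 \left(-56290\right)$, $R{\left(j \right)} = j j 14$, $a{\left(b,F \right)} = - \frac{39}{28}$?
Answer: $\frac{97720961}{56} \approx 1.745 \cdot 10^{6}$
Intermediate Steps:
$a{\left(b,F \right)} = - \frac{39}{28}$ ($a{\left(b,F \right)} = \left(-39\right) \frac{1}{28} = - \frac{39}{28}$)
$R{\left(j \right)} = 14 j^{2}$ ($R{\left(j \right)} = j^{2} \cdot 14 = 14 j^{2}$)
$y = -1744990$
$R{\left(a{\left(4,-2 \right)} \right)} - y = 14 \left(- \frac{39}{28}\right)^{2} - -1744990 = 14 \cdot \frac{1521}{784} + 1744990 = \frac{1521}{56} + 1744990 = \frac{97720961}{56}$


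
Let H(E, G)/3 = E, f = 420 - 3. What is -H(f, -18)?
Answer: -1251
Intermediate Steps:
f = 417
H(E, G) = 3*E
-H(f, -18) = -3*417 = -1*1251 = -1251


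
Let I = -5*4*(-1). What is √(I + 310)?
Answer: √330 ≈ 18.166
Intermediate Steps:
I = 20 (I = -20*(-1) = 20)
√(I + 310) = √(20 + 310) = √330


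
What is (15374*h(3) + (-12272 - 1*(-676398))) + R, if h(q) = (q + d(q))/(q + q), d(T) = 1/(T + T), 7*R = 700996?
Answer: 97320175/126 ≈ 7.7238e+5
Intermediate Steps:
R = 700996/7 (R = (⅐)*700996 = 700996/7 ≈ 1.0014e+5)
d(T) = 1/(2*T)
h(q) = (q + 1/(2*q))/(2*q) (h(q) = (q + 1/(2*q))/(q + q) = (q + 1/(2*q))/((2*q)) = (q + 1/(2*q))*(1/(2*q)) = (q + 1/(2*q))/(2*q))
(15374*h(3) + (-12272 - 1*(-676398))) + R = (15374*(½ + (¼)/3²) + (-12272 - 1*(-676398))) + 700996/7 = (15374*(½ + (¼)*(⅑)) + (-12272 + 676398)) + 700996/7 = (15374*(½ + 1/36) + 664126) + 700996/7 = (15374*(19/36) + 664126) + 700996/7 = (146053/18 + 664126) + 700996/7 = 12100321/18 + 700996/7 = 97320175/126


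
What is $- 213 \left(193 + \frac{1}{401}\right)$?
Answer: $- \frac{16484922}{401} \approx -41110.0$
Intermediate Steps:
$- 213 \left(193 + \frac{1}{401}\right) = \left(-213\right) \frac{77394}{401} = - \frac{16484922}{401}$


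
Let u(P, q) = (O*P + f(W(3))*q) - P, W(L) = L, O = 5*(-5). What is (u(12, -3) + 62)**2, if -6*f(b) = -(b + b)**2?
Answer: 71824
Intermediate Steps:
O = -25
f(b) = 2*b**2/3 (f(b) = -(-1)*(b + b)**2/6 = -(-1)*(2*b)**2/6 = -(-1)*4*b**2/6 = -(-2)*b**2/3 = 2*b**2/3)
u(P, q) = -26*P + 6*q (u(P, q) = (-25*P + ((2/3)*3**2)*q) - P = (-25*P + ((2/3)*9)*q) - P = (-25*P + 6*q) - P = -26*P + 6*q)
(u(12, -3) + 62)**2 = ((-26*12 + 6*(-3)) + 62)**2 = ((-312 - 18) + 62)**2 = (-330 + 62)**2 = (-268)**2 = 71824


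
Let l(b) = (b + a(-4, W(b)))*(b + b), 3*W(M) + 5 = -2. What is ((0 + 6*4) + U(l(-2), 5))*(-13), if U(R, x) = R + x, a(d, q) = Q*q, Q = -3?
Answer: -117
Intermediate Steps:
W(M) = -7/3 (W(M) = -5/3 + (⅓)*(-2) = -5/3 - ⅔ = -7/3)
a(d, q) = -3*q
l(b) = 2*b*(7 + b) (l(b) = (b - 3*(-7/3))*(b + b) = (b + 7)*(2*b) = (7 + b)*(2*b) = 2*b*(7 + b))
((0 + 6*4) + U(l(-2), 5))*(-13) = ((0 + 6*4) + (2*(-2)*(7 - 2) + 5))*(-13) = ((0 + 24) + (2*(-2)*5 + 5))*(-13) = (24 + (-20 + 5))*(-13) = (24 - 15)*(-13) = 9*(-13) = -117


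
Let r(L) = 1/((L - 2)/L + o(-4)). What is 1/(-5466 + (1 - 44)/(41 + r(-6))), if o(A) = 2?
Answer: -413/2257888 ≈ -0.00018291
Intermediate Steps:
r(L) = 1/(2 + (-2 + L)/L) (r(L) = 1/((L - 2)/L + 2) = 1/((-2 + L)/L + 2) = 1/(2 + (-2 + L)/L))
1/(-5466 + (1 - 44)/(41 + r(-6))) = 1/(-5466 + (1 - 44)/(41 - 6/(-2 + 3*(-6)))) = 1/(-5466 - 43/(41 - 6/(-2 - 18))) = 1/(-5466 - 43/(41 - 6/(-20))) = 1/(-5466 - 43/(41 - 6*(-1/20))) = 1/(-5466 - 43/(41 + 3/10)) = 1/(-5466 - 43/(413/10)) = 1/(-5466 + (10/413)*(-43)) = 1/(-5466 - 430/413) = 1/(-2257888/413) = -413/2257888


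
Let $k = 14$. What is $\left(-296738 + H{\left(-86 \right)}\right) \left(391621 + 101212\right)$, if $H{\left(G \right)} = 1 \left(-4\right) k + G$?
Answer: $-146312261040$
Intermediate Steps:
$H{\left(G \right)} = -56 + G$ ($H{\left(G \right)} = 1 \left(-4\right) 14 + G = \left(-4\right) 14 + G = -56 + G$)
$\left(-296738 + H{\left(-86 \right)}\right) \left(391621 + 101212\right) = \left(-296738 - 142\right) \left(391621 + 101212\right) = \left(-296738 - 142\right) 492833 = \left(-296880\right) 492833 = -146312261040$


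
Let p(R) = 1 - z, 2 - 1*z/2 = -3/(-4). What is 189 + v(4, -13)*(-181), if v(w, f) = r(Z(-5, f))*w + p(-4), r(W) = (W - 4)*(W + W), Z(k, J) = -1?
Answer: -13559/2 ≈ -6779.5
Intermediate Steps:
z = 5/2 (z = 4 - (-6)/(-4) = 4 - (-6)*(-1)/4 = 4 - 2*¾ = 4 - 3/2 = 5/2 ≈ 2.5000)
p(R) = -3/2 (p(R) = 1 - 1*5/2 = 1 - 5/2 = -3/2)
r(W) = 2*W*(-4 + W) (r(W) = (-4 + W)*(2*W) = 2*W*(-4 + W))
v(w, f) = -3/2 + 10*w (v(w, f) = (2*(-1)*(-4 - 1))*w - 3/2 = (2*(-1)*(-5))*w - 3/2 = 10*w - 3/2 = -3/2 + 10*w)
189 + v(4, -13)*(-181) = 189 + (-3/2 + 10*4)*(-181) = 189 + (-3/2 + 40)*(-181) = 189 + (77/2)*(-181) = 189 - 13937/2 = -13559/2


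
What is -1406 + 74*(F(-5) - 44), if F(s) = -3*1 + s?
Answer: -5254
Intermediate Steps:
F(s) = -3 + s
-1406 + 74*(F(-5) - 44) = -1406 + 74*((-3 - 5) - 44) = -1406 + 74*(-8 - 44) = -1406 + 74*(-52) = -1406 - 3848 = -5254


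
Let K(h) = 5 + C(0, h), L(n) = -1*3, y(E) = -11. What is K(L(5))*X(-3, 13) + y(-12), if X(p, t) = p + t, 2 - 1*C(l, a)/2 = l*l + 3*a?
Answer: 259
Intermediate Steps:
L(n) = -3
C(l, a) = 4 - 6*a - 2*l² (C(l, a) = 4 - 2*(l*l + 3*a) = 4 - 2*(l² + 3*a) = 4 + (-6*a - 2*l²) = 4 - 6*a - 2*l²)
K(h) = 9 - 6*h (K(h) = 5 + (4 - 6*h - 2*0²) = 5 + (4 - 6*h - 2*0) = 5 + (4 - 6*h + 0) = 5 + (4 - 6*h) = 9 - 6*h)
K(L(5))*X(-3, 13) + y(-12) = (9 - 6*(-3))*(-3 + 13) - 11 = (9 + 18)*10 - 11 = 27*10 - 11 = 270 - 11 = 259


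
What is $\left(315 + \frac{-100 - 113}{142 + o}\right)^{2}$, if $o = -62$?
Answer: $\frac{624350169}{6400} \approx 97555.0$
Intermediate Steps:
$\left(315 + \frac{-100 - 113}{142 + o}\right)^{2} = \left(315 + \frac{-100 - 113}{142 - 62}\right)^{2} = \left(315 - \frac{213}{80}\right)^{2} = \left(\frac{24987}{80}\right)^{2} = \frac{624350169}{6400}$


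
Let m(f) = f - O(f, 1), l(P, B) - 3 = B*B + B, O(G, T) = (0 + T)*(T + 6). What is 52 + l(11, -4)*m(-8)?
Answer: -173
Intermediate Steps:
O(G, T) = T*(6 + T)
l(P, B) = 3 + B + B² (l(P, B) = 3 + (B*B + B) = 3 + (B² + B) = 3 + (B + B²) = 3 + B + B²)
m(f) = -7 + f (m(f) = f - (6 + 1) = f - 7 = -7 + f)
52 + l(11, -4)*m(-8) = 52 + (3 - 4 + (-4)²)*(-7 - 8) = 52 + (3 - 4 + 16)*(-15) = 52 + 15*(-15) = 52 - 225 = -173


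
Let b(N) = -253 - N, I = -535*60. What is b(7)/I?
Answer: 13/1605 ≈ 0.0080997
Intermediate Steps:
I = -32100
b(7)/I = (-253 - 1*7)/(-32100) = (-253 - 7)*(-1/32100) = -260*(-1/32100) = 13/1605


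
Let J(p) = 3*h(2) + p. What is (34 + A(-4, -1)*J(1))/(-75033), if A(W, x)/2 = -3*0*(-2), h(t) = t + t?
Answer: -34/75033 ≈ -0.00045313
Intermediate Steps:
h(t) = 2*t
A(W, x) = 0 (A(W, x) = 2*(-3*0*(-2)) = 2*(0*(-2)) = 2*0 = 0)
J(p) = 12 + p (J(p) = 3*(2*2) + p = 3*4 + p = 12 + p)
(34 + A(-4, -1)*J(1))/(-75033) = (34 + 0*(12 + 1))/(-75033) = (34 + 0*13)*(-1/75033) = (34 + 0)*(-1/75033) = 34*(-1/75033) = -34/75033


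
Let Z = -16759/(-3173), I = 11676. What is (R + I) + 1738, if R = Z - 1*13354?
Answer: 207139/3173 ≈ 65.282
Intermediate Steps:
Z = 16759/3173 (Z = -16759*(-1/3173) = 16759/3173 ≈ 5.2818)
R = -42355483/3173 (R = 16759/3173 - 1*13354 = 16759/3173 - 13354 = -42355483/3173 ≈ -13349.)
(R + I) + 1738 = (-42355483/3173 + 11676) + 1738 = -5307535/3173 + 1738 = 207139/3173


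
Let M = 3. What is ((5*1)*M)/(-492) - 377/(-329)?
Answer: 60183/53956 ≈ 1.1154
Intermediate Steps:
((5*1)*M)/(-492) - 377/(-329) = ((5*1)*3)/(-492) - 377/(-329) = (5*3)*(-1/492) - 377*(-1/329) = 15*(-1/492) + 377/329 = -5/164 + 377/329 = 60183/53956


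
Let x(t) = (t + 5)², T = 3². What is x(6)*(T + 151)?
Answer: 19360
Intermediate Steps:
T = 9
x(t) = (5 + t)²
x(6)*(T + 151) = (5 + 6)²*(9 + 151) = 11²*160 = 121*160 = 19360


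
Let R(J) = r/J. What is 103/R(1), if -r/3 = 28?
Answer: -103/84 ≈ -1.2262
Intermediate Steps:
r = -84 (r = -3*28 = -84)
R(J) = -84/J
103/R(1) = 103/((-84/1)) = 103/((-84*1)) = 103/(-84) = 103*(-1/84) = -103/84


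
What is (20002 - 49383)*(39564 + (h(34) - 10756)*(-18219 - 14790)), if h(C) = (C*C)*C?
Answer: 27685756493208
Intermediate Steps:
h(C) = C³ (h(C) = C²*C = C³)
(20002 - 49383)*(39564 + (h(34) - 10756)*(-18219 - 14790)) = (20002 - 49383)*(39564 + (34³ - 10756)*(-18219 - 14790)) = -29381*(39564 + (39304 - 10756)*(-33009)) = -29381*(39564 + 28548*(-33009)) = -29381*(39564 - 942340932) = -29381*(-942301368) = 27685756493208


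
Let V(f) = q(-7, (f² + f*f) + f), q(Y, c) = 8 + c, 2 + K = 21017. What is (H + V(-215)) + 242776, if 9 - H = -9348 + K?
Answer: 323361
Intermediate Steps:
K = 21015 (K = -2 + 21017 = 21015)
H = -11658 (H = 9 - (-9348 + 21015) = 9 - 1*11667 = 9 - 11667 = -11658)
V(f) = 8 + f + 2*f² (V(f) = 8 + ((f² + f*f) + f) = 8 + ((f² + f²) + f) = 8 + (2*f² + f) = 8 + (f + 2*f²) = 8 + f + 2*f²)
(H + V(-215)) + 242776 = (-11658 + (8 - 215*(1 + 2*(-215)))) + 242776 = (-11658 + (8 - 215*(1 - 430))) + 242776 = (-11658 + (8 - 215*(-429))) + 242776 = (-11658 + (8 + 92235)) + 242776 = (-11658 + 92243) + 242776 = 80585 + 242776 = 323361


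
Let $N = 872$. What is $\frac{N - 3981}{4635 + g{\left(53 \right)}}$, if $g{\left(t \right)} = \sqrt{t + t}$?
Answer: $- \frac{14410215}{21483119} + \frac{3109 \sqrt{106}}{21483119} \approx -0.66928$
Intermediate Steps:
$g{\left(t \right)} = \sqrt{2} \sqrt{t}$ ($g{\left(t \right)} = \sqrt{2 t} = \sqrt{2} \sqrt{t}$)
$\frac{N - 3981}{4635 + g{\left(53 \right)}} = \frac{872 - 3981}{4635 + \sqrt{2} \sqrt{53}} = - \frac{3109}{4635 + \sqrt{106}}$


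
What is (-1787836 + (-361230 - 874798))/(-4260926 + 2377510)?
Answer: 377983/235427 ≈ 1.6055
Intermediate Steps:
(-1787836 + (-361230 - 874798))/(-4260926 + 2377510) = (-1787836 - 1236028)/(-1883416) = -3023864*(-1/1883416) = 377983/235427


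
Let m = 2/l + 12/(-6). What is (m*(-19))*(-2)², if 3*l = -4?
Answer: 266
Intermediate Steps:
l = -4/3 (l = (⅓)*(-4) = -4/3 ≈ -1.3333)
m = -7/2 (m = 2/(-4/3) + 12/(-6) = 2*(-¾) + 12*(-⅙) = -3/2 - 2 = -7/2 ≈ -3.5000)
(m*(-19))*(-2)² = -7/2*(-19)*(-2)² = (133/2)*4 = 266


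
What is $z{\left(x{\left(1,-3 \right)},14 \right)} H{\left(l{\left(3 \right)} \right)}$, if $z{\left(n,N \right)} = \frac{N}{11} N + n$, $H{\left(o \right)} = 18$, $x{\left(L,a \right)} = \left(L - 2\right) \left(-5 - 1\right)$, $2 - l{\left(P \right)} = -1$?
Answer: $\frac{4716}{11} \approx 428.73$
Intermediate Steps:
$l{\left(P \right)} = 3$ ($l{\left(P \right)} = 2 - -1 = 2 + 1 = 3$)
$x{\left(L,a \right)} = 12 - 6 L$ ($x{\left(L,a \right)} = \left(-2 + L\right) \left(-6\right) = 12 - 6 L$)
$z{\left(n,N \right)} = n + \frac{N^{2}}{11}$ ($z{\left(n,N \right)} = N \frac{1}{11} N + n = \frac{N}{11} N + n = \frac{N^{2}}{11} + n = n + \frac{N^{2}}{11}$)
$z{\left(x{\left(1,-3 \right)},14 \right)} H{\left(l{\left(3 \right)} \right)} = \left(\left(12 - 6\right) + \frac{14^{2}}{11}\right) 18 = \left(\left(12 - 6\right) + \frac{1}{11} \cdot 196\right) 18 = \left(6 + \frac{196}{11}\right) 18 = \frac{262}{11} \cdot 18 = \frac{4716}{11}$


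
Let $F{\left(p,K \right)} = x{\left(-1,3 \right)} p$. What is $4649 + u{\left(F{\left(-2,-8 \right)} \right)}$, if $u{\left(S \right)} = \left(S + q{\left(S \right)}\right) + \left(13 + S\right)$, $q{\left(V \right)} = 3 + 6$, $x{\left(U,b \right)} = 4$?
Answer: $4655$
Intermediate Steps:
$F{\left(p,K \right)} = 4 p$
$q{\left(V \right)} = 9$
$u{\left(S \right)} = 22 + 2 S$ ($u{\left(S \right)} = \left(S + 9\right) + \left(13 + S\right) = \left(9 + S\right) + \left(13 + S\right) = 22 + 2 S$)
$4649 + u{\left(F{\left(-2,-8 \right)} \right)} = 4649 + \left(22 + 2 \cdot 4 \left(-2\right)\right) = 4649 + \left(22 + 2 \left(-8\right)\right) = 4649 + \left(22 - 16\right) = 4649 + 6 = 4655$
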